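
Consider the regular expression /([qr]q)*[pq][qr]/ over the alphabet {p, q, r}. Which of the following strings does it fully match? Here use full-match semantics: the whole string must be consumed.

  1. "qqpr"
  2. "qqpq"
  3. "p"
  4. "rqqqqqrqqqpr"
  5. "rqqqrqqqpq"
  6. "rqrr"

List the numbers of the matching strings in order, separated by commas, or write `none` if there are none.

1. "qqpr" → match
2. "qqpq" → match
3. "p" → no match
4. "rqqqqqrqqqpr" → match
5. "rqqqrqqqpq" → match
6. "rqrr" → no match

1, 2, 4, 5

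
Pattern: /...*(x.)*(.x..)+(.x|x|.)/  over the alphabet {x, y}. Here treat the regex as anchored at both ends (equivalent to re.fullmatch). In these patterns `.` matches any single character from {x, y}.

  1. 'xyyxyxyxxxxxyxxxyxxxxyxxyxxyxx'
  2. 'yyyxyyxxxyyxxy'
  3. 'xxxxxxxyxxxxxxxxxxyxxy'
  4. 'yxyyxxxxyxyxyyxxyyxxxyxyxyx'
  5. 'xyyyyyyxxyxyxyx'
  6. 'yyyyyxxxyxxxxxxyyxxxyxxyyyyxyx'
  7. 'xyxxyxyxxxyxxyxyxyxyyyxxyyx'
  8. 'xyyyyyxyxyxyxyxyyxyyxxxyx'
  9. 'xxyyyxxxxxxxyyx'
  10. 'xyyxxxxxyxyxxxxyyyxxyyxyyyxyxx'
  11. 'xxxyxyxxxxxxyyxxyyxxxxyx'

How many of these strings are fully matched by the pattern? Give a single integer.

1 → match
2 → no match
3 → no match
4 → match
5 → match
6 → no match
7 → match
8 → match
9 → match
10 → match
11 → match
Total matched: 8

8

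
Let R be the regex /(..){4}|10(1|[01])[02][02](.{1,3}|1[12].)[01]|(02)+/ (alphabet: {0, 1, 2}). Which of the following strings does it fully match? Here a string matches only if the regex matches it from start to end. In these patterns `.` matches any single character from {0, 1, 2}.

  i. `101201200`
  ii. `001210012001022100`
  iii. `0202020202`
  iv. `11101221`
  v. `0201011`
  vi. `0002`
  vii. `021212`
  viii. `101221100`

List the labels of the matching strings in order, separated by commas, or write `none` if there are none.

i, iii, iv, viii

i → match
ii → no match
iii → match
iv → match
v → no match
vi → no match
vii → no match
viii → match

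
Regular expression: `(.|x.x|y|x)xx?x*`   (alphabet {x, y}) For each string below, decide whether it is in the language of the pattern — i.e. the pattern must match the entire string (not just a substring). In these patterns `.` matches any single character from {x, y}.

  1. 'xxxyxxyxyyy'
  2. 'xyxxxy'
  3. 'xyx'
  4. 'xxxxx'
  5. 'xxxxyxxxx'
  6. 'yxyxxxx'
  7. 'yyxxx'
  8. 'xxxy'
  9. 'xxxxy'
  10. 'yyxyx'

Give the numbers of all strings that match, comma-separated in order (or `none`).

4

1 → no match
2 → no match
3 → no match
4 → match
5 → no match
6 → no match
7 → no match
8 → no match
9 → no match
10 → no match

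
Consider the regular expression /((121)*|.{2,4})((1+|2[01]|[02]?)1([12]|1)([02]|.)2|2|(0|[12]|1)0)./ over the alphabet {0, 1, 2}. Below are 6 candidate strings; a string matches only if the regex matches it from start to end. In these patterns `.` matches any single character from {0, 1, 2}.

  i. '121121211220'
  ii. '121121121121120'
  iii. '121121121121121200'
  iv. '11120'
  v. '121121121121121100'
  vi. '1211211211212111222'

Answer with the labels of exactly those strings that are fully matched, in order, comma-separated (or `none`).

i, iii, iv, v, vi

i → match
ii → no match
iii → match
iv → match
v → match
vi → match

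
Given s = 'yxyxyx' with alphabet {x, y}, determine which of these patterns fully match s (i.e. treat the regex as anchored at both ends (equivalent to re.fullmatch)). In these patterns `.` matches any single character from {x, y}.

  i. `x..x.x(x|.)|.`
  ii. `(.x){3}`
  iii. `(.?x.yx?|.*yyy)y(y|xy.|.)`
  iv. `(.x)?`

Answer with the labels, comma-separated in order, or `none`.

ii

i → no match
ii → match
iii → no match
iv → no match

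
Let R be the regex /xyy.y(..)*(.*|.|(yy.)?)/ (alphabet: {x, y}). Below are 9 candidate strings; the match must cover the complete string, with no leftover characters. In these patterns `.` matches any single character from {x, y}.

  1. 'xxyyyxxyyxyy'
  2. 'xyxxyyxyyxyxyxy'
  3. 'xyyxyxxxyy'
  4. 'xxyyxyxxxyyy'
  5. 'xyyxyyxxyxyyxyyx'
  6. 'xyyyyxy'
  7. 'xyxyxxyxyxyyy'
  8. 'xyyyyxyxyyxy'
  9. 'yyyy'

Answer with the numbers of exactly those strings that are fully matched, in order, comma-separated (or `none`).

1. 'xxyyyxxyyxyy' → no match — must start with 'xyy'
2 → no match — must start with 'xyy'
3. 'xyyxyxxxyy' → match
4. 'xxyyxyxxxyyy' → no match — must start with 'xyy'
5 → match
6. 'xyyyyxy' → match
7 → no match — must start with 'xyy'
8. 'xyyyyxyxyyxy' → match
9. 'yyyy' → no match — must start with 'xyy'

3, 5, 6, 8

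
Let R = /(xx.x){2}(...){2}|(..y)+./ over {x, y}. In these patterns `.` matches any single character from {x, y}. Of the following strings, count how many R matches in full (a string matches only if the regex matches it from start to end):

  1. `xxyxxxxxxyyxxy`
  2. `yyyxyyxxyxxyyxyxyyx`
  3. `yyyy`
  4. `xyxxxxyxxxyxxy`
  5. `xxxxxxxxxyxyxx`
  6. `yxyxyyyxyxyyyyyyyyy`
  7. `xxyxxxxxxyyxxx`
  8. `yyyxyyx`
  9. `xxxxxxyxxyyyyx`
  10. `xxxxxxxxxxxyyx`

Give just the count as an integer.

9

1 → match
2 → match
3 → match
4 → no match
5 → match
6 → match
7 → match
8 → match
9 → match
10 → match
Total matched: 9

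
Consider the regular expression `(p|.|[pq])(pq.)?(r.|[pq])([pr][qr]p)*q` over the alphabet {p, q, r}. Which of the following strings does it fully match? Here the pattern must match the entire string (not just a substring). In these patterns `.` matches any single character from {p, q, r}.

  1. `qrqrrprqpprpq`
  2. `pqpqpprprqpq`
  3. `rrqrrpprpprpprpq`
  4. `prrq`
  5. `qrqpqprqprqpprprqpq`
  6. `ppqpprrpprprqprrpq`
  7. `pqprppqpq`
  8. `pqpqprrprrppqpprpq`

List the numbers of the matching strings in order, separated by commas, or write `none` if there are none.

1, 2, 3, 4, 5, 6, 7, 8

1 → match
2. `pqpqpprprqpq` → match
3 → match
4. `prrq` → match
5 → match
6 → match
7. `pqprppqpq` → match
8 → match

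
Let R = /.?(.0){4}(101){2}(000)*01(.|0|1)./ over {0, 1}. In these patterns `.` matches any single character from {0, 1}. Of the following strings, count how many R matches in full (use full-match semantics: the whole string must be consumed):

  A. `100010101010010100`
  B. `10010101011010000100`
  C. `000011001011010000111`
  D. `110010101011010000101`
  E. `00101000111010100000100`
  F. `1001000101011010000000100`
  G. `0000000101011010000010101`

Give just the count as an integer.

1

A → no match
B → no match
C → no match
D → no match
E → no match
F → match
G → no match
Total matched: 1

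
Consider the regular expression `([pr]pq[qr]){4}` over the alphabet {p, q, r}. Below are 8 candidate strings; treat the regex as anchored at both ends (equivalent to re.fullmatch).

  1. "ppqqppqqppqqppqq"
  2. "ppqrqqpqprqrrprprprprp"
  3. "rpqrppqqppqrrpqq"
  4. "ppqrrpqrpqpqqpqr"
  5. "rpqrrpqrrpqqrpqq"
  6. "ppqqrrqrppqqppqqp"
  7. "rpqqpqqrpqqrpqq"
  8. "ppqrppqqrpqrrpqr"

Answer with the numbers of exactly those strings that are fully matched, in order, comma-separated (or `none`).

1 → match
2 → no match
3 → match
4 → no match
5 → match
6 → no match
7 → no match
8 → match

1, 3, 5, 8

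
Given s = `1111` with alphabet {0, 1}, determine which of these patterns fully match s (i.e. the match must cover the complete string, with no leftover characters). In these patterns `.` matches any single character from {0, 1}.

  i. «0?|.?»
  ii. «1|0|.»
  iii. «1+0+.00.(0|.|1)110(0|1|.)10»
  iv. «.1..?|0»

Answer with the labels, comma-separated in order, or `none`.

iv

i → no match
ii → no match
iii → no match — must end with `10`
iv → match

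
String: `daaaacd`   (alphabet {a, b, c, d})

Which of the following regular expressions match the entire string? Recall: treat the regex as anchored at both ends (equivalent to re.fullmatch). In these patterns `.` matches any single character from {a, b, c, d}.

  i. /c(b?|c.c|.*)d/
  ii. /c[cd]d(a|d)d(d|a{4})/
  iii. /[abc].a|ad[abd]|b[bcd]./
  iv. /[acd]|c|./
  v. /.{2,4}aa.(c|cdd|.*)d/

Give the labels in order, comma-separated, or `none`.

i → no match — must start with `c`
ii → no match — must start with `c`
iii → no match
iv → no match
v → match

v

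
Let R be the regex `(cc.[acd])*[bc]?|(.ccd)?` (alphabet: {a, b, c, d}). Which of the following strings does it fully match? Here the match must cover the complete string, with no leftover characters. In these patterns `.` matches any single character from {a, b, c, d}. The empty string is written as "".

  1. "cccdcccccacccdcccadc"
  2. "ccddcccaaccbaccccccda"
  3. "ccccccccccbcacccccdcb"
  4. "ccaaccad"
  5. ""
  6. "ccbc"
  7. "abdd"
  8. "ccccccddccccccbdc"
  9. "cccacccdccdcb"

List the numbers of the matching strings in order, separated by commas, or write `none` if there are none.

4, 5, 6, 8, 9

1 → no match
2 → no match
3 → no match
4. "ccaaccad" → match
5. "" → match
6. "ccbc" → match
7. "abdd" → no match
8 → match
9 → match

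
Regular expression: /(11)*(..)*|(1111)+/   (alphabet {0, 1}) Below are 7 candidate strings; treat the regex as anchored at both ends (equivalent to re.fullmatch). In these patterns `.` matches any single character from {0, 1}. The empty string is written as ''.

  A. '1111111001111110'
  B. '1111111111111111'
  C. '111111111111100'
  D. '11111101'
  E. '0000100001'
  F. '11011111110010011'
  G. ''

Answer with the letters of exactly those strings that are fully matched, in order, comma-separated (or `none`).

A → match
B → match
C → no match
D. '11111101' → match
E. '0000100001' → match
F → no match
G. '' → match

A, B, D, E, G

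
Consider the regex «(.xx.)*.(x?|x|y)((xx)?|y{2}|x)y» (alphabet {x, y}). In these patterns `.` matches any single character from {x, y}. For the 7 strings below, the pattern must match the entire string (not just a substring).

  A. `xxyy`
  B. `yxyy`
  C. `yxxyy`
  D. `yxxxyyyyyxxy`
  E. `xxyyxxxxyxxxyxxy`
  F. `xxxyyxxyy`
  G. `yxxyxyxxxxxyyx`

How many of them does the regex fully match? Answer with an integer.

A. `xxyy` → no match
B. `yxyy` → no match
C. `yxxyy` → no match
D. `yxxxyyyyyxxy` → no match
E → no match
F. `xxxyyxxyy` → no match
G → no match — must end with `y`
Total matched: 0

0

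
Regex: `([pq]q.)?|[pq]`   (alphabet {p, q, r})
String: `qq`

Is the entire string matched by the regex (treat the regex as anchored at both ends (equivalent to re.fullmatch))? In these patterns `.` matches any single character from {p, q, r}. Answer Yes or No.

No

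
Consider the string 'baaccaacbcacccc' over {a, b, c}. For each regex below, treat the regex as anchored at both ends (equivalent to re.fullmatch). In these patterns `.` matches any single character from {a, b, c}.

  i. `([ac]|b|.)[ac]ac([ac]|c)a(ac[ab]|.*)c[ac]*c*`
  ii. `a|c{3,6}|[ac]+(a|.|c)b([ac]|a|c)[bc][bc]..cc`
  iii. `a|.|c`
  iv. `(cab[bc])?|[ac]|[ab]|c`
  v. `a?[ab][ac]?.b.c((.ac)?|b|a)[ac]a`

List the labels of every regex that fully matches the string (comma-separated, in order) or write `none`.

i

i → match
ii → no match
iii → no match
iv → no match
v → no match — must end with 'a'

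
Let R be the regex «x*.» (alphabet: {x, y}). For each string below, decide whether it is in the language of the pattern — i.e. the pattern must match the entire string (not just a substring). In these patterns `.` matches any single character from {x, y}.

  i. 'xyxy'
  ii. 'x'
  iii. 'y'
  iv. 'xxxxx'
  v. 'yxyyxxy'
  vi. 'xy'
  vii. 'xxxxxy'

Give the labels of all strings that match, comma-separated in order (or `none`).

ii, iii, iv, vi, vii

i → no match
ii → match
iii → match
iv → match
v → no match
vi → match
vii → match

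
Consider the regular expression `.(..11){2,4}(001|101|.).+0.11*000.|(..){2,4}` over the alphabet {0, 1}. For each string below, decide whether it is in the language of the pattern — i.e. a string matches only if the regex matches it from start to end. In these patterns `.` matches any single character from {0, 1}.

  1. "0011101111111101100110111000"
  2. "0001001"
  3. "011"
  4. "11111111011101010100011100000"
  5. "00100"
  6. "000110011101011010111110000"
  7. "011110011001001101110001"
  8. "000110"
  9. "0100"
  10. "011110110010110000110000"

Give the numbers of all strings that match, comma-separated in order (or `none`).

6, 7, 8, 9

1 → no match
2 → no match
3 → no match
4 → no match
5 → no match
6 → match
7 → match
8 → match
9 → match
10 → no match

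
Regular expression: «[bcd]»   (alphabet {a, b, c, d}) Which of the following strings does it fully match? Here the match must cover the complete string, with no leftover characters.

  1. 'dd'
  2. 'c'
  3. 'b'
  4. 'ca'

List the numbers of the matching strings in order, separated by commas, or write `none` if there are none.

2, 3

1 → no match
2 → match
3 → match
4 → no match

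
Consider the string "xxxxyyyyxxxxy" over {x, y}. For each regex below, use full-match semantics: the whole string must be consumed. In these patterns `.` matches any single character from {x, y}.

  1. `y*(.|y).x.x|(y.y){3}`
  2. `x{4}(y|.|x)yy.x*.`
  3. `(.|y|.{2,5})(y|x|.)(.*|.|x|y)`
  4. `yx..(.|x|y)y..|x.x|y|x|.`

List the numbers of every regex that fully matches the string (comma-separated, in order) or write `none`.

1 → no match
2 → match
3 → match
4 → no match

2, 3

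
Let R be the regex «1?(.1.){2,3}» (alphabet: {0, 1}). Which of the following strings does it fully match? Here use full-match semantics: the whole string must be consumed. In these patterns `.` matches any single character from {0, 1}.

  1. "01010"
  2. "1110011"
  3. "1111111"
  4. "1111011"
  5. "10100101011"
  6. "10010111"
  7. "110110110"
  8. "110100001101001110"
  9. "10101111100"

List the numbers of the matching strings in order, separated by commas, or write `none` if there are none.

2, 3, 4, 7

1. "01010" → no match
2. "1110011" → match
3. "1111111" → match
4. "1111011" → match
5. "10100101011" → no match
6. "10010111" → no match
7. "110110110" → match
8 → no match
9. "10101111100" → no match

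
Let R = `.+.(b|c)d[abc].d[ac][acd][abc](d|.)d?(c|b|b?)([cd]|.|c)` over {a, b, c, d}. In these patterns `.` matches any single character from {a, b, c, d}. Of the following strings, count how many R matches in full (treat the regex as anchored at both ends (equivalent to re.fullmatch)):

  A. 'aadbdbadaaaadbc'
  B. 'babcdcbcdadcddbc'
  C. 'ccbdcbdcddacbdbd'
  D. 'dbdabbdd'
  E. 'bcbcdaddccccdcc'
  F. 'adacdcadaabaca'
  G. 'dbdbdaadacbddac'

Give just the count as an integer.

A → match
B → no match
C → match
D. 'dbdabbdd' → no match
E → match
F → match
G → no match
Total matched: 4

4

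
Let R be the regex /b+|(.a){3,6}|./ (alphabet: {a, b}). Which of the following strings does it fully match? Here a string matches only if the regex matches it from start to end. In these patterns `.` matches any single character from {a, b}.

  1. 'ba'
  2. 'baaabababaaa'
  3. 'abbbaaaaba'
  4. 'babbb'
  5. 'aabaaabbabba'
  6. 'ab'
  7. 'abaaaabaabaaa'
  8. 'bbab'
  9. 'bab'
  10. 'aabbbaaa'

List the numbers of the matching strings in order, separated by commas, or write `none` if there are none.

2

1. 'ba' → no match
2. 'baaabababaaa' → match
3. 'abbbaaaaba' → no match
4. 'babbb' → no match
5. 'aabaaabbabba' → no match
6. 'ab' → no match
7 → no match
8. 'bbab' → no match
9. 'bab' → no match
10. 'aabbbaaa' → no match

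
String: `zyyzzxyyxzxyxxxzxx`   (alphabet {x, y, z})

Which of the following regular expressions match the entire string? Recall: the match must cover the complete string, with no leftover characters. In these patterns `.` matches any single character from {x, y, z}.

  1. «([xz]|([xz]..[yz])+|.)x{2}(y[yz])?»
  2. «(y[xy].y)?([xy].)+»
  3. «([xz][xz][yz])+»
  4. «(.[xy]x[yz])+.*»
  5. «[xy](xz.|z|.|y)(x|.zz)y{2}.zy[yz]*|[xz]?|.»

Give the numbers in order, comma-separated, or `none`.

1

1 → match
2 → no match
3 → no match
4 → no match
5 → no match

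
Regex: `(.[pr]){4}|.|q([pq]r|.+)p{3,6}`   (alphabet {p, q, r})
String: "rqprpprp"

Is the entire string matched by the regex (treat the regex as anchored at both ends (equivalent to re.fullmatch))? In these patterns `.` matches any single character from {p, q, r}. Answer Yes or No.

No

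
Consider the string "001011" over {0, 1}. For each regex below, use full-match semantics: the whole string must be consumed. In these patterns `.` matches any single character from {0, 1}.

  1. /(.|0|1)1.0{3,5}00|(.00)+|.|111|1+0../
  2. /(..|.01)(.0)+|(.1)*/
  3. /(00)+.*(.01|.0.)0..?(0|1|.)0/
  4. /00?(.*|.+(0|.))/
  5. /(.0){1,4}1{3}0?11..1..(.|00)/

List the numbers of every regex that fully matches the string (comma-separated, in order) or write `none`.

1 → no match
2 → no match
3 → no match — must end with "0"
4 → match
5 → no match

4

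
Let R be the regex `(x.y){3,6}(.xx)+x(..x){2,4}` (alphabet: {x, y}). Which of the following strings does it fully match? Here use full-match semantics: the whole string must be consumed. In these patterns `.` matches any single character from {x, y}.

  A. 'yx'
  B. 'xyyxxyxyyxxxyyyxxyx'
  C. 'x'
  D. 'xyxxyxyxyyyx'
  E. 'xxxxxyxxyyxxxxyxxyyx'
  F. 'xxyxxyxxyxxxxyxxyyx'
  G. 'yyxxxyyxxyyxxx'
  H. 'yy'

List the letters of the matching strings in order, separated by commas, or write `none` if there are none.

F

A → no match — must start with 'x'
B → no match
C → no match
D → no match
E → no match
F → match
G → no match — must start with 'x'
H → no match — must start with 'x'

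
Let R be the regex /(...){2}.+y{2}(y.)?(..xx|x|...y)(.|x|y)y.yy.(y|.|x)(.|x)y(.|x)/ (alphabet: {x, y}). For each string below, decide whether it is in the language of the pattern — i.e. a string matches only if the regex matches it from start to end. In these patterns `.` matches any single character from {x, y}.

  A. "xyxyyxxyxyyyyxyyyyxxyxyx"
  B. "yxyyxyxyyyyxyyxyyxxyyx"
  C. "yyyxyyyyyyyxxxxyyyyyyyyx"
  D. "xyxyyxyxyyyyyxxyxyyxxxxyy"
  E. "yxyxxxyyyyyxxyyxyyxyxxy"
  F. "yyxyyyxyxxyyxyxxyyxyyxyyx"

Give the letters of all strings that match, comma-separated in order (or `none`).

A → no match
B → match
C → match
D → no match
E → no match
F → no match

B, C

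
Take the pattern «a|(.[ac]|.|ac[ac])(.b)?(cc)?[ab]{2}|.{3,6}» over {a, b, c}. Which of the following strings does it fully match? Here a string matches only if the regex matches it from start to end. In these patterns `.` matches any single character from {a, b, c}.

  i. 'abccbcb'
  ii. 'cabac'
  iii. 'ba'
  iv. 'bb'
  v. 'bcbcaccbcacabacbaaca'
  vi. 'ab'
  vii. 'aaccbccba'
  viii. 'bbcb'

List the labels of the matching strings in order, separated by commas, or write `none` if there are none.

ii, viii

i → no match
ii → match
iii → no match
iv → no match
v → no match
vi → no match
vii → no match
viii → match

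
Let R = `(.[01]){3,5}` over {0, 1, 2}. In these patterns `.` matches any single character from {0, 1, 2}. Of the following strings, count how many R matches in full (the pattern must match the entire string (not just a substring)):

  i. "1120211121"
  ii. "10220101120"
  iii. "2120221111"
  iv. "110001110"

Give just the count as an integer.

1

i → match
ii → no match
iii → no match
iv → no match
Total matched: 1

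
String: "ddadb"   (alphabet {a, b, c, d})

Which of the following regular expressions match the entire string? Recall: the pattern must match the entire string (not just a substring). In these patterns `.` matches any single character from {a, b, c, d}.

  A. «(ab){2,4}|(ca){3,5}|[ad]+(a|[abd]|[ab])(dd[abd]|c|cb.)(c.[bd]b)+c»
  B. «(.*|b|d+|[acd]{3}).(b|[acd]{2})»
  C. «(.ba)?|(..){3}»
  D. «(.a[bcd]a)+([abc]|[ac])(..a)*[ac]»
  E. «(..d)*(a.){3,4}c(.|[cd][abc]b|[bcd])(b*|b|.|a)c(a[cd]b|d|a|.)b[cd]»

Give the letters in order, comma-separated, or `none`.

A → no match
B → match
C → no match
D → no match
E → no match

B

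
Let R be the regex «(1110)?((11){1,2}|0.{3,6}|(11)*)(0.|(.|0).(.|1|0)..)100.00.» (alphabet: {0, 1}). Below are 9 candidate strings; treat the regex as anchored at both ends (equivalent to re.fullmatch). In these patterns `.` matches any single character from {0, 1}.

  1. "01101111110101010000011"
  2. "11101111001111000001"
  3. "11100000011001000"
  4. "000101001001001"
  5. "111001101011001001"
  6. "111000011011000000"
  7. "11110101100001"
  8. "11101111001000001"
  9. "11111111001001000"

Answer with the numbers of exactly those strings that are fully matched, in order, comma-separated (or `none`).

1 → no match
2 → match
3 → match
4 → match
5 → match
6 → match
7 → no match
8 → match
9 → match

2, 3, 4, 5, 6, 8, 9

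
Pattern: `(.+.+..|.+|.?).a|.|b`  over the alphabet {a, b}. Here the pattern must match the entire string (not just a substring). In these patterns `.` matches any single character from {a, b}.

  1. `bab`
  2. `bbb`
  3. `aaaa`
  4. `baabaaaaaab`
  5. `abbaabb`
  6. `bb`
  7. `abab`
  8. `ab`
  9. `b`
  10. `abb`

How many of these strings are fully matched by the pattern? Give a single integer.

2

1. `bab` → no match
2. `bbb` → no match
3. `aaaa` → match
4. `baabaaaaaab` → no match
5. `abbaabb` → no match
6. `bb` → no match
7. `abab` → no match
8. `ab` → no match
9. `b` → match
10. `abb` → no match
Total matched: 2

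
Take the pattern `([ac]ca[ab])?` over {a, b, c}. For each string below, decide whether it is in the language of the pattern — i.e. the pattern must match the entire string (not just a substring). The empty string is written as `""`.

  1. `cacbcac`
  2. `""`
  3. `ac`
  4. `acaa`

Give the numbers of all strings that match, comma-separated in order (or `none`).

2, 4

1 → no match
2 → match
3 → no match
4 → match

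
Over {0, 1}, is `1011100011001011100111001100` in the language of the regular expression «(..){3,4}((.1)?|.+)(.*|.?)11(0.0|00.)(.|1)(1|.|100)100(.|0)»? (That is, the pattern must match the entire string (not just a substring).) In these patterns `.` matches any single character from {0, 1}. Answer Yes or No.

No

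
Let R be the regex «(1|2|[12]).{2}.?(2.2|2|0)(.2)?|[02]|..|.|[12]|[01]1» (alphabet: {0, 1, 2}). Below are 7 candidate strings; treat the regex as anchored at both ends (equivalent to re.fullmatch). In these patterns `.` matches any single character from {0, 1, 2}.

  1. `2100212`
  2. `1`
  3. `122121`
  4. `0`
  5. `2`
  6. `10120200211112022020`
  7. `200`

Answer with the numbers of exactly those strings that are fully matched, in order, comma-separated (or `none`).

1. `2100212` → match
2. `1` → match
3. `122121` → no match
4. `0` → match
5. `2` → match
6 → no match
7. `200` → no match

1, 2, 4, 5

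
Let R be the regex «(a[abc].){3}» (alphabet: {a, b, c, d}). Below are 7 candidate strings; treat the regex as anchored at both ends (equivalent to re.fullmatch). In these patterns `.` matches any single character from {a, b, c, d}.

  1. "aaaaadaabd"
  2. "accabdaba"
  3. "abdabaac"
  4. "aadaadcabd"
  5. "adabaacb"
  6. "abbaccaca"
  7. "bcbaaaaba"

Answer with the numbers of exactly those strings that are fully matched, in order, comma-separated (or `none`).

1 → no match
2 → match
3 → no match
4 → no match
5 → no match
6 → match
7 → no match — must start with "a"

2, 6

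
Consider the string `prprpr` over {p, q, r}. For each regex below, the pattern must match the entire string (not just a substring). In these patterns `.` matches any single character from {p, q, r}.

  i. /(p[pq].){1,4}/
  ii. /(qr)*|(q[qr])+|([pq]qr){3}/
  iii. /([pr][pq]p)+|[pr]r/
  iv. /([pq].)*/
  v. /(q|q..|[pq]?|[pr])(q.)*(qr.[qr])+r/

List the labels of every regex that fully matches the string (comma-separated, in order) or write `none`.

i → no match
ii → no match
iii → no match
iv → match
v → no match

iv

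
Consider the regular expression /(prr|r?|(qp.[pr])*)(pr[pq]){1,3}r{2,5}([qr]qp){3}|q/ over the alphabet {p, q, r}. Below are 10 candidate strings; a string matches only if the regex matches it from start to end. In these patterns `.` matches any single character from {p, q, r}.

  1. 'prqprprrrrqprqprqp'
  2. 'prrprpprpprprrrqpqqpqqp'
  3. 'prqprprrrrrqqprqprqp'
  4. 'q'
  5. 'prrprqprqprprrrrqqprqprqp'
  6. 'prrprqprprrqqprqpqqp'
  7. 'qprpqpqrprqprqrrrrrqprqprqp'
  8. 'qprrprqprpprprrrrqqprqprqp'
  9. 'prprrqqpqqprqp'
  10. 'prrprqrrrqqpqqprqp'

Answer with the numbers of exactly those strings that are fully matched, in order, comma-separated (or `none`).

1, 2, 3, 4, 5, 6, 7, 8, 9, 10

1 → match
2 → match
3 → match
4 → match
5 → match
6 → match
7 → match
8 → match
9 → match
10 → match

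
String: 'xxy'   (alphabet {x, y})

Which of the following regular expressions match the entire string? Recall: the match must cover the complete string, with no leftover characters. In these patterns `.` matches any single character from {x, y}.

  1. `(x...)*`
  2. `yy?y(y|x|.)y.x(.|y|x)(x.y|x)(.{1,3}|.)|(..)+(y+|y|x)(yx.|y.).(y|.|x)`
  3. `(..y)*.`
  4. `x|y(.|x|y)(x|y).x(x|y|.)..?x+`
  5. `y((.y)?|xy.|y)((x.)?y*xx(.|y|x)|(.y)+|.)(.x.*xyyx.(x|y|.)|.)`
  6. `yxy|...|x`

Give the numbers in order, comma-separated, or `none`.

6

1 → no match
2 → no match
3 → no match
4 → no match — must end with 'x'
5 → no match — must start with 'y'
6 → match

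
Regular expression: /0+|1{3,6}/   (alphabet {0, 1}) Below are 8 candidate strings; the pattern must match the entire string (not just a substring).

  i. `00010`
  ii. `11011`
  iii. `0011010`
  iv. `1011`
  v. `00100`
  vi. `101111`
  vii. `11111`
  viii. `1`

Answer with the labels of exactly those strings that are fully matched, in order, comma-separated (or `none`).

i → no match
ii → no match
iii → no match
iv → no match
v → no match
vi → no match
vii → match
viii → no match

vii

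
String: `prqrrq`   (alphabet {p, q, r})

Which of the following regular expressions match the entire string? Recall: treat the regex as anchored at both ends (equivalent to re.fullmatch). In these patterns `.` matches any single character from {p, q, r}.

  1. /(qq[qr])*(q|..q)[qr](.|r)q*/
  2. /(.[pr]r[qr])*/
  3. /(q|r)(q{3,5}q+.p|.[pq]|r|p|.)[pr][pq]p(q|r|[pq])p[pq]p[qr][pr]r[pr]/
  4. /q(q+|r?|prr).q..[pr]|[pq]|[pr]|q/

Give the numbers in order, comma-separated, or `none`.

1 → match
2 → no match
3 → no match
4 → no match

1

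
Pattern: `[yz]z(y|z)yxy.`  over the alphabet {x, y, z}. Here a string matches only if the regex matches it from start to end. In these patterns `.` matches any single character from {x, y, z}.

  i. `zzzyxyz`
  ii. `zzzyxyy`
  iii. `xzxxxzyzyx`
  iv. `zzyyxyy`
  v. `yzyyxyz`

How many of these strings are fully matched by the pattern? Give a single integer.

i → match
ii → match
iii → no match
iv → match
v → match
Total matched: 4

4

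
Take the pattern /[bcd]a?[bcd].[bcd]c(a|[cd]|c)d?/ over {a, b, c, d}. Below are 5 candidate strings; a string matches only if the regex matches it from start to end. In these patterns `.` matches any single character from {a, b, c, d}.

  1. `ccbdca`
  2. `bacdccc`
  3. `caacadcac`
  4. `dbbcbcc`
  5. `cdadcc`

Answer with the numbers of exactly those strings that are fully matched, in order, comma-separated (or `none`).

1. `ccbdca` → match
2. `bacdccc` → match
3. `caacadcac` → no match
4. `dbbcbcc` → no match
5. `cdadcc` → match

1, 2, 5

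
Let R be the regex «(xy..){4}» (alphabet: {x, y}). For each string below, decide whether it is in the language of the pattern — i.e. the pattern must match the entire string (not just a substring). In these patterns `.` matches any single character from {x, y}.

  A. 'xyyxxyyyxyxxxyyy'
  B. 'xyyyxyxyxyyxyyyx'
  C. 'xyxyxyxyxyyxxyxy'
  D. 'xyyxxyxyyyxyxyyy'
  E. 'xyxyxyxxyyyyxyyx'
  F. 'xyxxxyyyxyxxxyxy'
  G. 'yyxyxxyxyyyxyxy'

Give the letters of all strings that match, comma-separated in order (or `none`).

A → match
B → no match
C → match
D → no match
E → no match
F → match
G → no match — must start with 'xy'

A, C, F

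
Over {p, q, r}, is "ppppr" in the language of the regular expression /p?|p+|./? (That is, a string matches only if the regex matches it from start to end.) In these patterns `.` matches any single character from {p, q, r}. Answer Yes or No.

No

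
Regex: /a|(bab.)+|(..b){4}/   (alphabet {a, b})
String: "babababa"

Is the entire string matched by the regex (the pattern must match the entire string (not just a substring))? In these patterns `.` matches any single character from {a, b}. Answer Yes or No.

Yes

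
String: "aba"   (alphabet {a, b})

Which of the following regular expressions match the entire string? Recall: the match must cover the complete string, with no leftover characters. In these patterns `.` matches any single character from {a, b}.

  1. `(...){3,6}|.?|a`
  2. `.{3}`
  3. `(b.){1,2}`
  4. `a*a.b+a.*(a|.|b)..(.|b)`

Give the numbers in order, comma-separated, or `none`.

2

1 → no match
2 → match
3 → no match — must start with "b"
4 → no match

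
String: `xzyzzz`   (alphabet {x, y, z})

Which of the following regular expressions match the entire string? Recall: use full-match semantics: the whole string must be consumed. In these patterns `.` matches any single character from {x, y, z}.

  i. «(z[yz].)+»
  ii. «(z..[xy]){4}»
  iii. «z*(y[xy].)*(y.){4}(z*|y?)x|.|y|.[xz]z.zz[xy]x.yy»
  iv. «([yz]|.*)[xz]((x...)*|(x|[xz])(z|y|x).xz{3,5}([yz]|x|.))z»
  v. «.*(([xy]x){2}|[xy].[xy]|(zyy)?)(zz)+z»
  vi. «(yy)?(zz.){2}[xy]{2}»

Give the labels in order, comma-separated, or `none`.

i → no match — must start with `z`
ii → no match — must start with `z`
iii → no match
iv → match
v → match
vi → no match

iv, v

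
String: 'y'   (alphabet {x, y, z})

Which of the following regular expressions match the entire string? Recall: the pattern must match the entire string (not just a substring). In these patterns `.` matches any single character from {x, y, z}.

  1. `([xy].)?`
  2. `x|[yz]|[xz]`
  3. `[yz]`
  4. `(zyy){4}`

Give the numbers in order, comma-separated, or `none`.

2, 3

1 → no match
2 → match
3 → match
4 → no match — must start with 'zyy'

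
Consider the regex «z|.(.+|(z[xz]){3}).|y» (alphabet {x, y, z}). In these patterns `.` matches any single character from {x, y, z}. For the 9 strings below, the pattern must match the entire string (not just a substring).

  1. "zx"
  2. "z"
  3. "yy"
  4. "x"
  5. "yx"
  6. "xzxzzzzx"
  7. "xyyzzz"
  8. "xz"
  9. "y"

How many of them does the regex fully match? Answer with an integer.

4

1 → no match
2 → match
3 → no match
4 → no match
5 → no match
6 → match
7 → match
8 → no match
9 → match
Total matched: 4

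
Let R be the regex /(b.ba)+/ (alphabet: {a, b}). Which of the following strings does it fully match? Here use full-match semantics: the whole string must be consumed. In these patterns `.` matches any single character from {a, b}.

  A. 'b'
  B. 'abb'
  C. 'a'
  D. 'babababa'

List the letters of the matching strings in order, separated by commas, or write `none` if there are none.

A. 'b' → no match — must end with 'ba'
B. 'abb' → no match — must start with 'b'
C. 'a' → no match — must start with 'b'
D. 'babababa' → match

D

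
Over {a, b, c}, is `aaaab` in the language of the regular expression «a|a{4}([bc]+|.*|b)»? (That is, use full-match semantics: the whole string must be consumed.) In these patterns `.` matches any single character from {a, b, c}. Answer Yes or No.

Yes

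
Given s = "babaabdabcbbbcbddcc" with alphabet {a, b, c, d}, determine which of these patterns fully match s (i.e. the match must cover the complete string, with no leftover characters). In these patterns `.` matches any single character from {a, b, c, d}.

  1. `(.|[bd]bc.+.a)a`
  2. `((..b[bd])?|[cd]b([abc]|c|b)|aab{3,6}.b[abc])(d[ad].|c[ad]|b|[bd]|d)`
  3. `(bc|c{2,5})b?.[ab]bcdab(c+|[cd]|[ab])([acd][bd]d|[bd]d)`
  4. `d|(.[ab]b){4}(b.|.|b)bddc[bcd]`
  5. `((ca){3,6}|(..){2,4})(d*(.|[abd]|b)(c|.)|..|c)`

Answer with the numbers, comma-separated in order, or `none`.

4

1 → no match — must end with "a"
2 → no match
3 → no match — must end with "d"
4 → match
5 → no match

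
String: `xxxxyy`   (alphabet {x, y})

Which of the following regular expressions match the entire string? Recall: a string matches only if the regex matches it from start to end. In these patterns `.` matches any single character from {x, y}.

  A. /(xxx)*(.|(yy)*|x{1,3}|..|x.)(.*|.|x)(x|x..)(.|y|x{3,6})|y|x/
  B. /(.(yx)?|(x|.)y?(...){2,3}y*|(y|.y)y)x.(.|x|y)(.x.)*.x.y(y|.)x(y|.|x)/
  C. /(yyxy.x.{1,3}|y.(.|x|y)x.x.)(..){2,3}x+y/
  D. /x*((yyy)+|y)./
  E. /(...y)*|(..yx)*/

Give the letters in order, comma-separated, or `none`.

A, D

A → match
B → no match
C → no match — must end with `xy`
D → match
E → no match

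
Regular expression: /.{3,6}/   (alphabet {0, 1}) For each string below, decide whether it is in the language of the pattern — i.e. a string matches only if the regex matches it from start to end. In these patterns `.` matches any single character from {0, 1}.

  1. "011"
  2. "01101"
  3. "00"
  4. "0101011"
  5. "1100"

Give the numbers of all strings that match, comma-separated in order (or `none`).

1 → match
2 → match
3 → no match
4 → no match
5 → match

1, 2, 5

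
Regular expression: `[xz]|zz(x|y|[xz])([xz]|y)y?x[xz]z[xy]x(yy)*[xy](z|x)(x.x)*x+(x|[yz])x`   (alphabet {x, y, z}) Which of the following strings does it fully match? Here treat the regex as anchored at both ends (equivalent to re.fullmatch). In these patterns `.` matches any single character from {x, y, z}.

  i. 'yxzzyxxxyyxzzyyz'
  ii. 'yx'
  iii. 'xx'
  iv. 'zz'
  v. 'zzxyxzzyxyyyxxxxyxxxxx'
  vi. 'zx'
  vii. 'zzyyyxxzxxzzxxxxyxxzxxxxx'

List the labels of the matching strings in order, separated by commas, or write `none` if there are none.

i → no match
ii → no match
iii → no match
iv → no match
v → no match
vi → no match
vii → no match

none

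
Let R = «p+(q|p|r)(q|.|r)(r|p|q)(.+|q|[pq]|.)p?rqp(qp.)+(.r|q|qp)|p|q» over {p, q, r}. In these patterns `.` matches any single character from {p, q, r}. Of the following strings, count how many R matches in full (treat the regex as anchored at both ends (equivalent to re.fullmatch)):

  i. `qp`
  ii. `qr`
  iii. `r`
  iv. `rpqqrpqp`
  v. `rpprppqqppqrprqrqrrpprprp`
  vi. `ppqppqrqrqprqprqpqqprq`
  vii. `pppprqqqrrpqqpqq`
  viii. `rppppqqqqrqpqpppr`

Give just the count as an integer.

0

i → no match
ii → no match
iii → no match
iv → no match
v → no match
vi → no match
vii → no match
viii → no match
Total matched: 0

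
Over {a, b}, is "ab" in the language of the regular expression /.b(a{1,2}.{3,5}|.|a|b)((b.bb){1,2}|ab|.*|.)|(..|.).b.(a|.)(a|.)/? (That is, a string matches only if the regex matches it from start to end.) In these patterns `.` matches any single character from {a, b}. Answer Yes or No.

No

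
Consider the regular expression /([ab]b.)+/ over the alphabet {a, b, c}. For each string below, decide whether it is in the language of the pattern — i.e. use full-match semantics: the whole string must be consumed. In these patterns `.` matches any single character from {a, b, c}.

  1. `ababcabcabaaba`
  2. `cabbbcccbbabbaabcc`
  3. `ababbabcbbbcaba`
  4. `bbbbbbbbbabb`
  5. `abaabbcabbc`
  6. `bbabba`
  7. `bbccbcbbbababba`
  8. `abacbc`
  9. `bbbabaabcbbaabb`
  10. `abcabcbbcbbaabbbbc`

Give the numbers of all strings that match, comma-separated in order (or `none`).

1 → no match
2 → no match
3 → no match
4. `bbbbbbbbbabb` → match
5. `abaabbcabbc` → no match
6. `bbabba` → match
7 → no match
8. `abacbc` → no match
9 → match
10 → match

4, 6, 9, 10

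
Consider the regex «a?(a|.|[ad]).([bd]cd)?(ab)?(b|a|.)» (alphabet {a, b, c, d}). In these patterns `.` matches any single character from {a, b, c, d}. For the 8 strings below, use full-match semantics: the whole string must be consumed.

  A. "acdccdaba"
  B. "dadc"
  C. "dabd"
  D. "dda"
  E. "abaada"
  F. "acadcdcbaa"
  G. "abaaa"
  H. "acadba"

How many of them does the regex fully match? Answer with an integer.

1

A → no match
B → no match
C → no match
D → match
E → no match
F → no match
G → no match
H → no match
Total matched: 1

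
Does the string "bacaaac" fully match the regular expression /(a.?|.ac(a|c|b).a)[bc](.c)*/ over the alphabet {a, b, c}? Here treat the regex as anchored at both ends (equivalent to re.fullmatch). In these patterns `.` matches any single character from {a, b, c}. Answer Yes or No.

Yes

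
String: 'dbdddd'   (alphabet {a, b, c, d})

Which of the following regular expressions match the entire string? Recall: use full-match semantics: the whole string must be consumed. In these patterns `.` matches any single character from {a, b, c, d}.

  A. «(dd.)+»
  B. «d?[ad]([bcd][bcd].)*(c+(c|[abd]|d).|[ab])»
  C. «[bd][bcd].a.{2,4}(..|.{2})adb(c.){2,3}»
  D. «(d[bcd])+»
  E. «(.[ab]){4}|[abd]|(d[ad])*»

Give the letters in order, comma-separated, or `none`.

D

A → no match — must start with 'dd'
B → no match
C → no match
D → match
E → no match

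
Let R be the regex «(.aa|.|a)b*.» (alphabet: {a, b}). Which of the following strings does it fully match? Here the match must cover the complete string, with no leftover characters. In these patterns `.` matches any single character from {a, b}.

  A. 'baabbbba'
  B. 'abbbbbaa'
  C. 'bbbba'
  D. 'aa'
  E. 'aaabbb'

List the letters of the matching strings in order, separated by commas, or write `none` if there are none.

A → match
B → no match
C → match
D → match
E → match

A, C, D, E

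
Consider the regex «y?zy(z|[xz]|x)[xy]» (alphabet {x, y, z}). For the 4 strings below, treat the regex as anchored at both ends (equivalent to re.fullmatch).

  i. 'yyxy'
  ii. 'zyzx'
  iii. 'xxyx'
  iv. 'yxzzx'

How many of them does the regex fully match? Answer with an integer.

i → no match
ii → match
iii → no match
iv → no match
Total matched: 1

1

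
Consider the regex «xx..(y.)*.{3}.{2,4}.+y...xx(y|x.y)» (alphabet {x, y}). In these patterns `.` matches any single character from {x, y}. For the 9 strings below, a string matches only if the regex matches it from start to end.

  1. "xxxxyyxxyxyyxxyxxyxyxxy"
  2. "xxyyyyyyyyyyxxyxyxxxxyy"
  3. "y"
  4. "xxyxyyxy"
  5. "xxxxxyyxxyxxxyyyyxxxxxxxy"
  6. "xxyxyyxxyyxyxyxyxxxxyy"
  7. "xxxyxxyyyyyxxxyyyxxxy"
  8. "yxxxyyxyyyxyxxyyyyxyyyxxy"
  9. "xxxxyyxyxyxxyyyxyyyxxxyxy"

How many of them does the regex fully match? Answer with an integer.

4

1 → no match
2 → match
3 → no match — must start with "xx"
4 → no match
5 → match
6 → match
7 → match
8 → no match — must start with "xx"
9 → no match
Total matched: 4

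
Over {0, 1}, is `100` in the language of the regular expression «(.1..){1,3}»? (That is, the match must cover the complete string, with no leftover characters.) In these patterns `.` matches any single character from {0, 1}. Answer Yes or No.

No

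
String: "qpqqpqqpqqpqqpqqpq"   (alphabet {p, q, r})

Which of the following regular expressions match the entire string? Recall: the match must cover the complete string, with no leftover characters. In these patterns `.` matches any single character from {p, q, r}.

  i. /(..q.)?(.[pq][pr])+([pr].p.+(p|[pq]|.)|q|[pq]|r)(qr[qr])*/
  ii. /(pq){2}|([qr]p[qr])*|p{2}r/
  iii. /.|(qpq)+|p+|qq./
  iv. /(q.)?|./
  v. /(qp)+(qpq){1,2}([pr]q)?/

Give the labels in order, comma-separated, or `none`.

ii, iii

i → no match
ii → match
iii → match
iv → no match
v → no match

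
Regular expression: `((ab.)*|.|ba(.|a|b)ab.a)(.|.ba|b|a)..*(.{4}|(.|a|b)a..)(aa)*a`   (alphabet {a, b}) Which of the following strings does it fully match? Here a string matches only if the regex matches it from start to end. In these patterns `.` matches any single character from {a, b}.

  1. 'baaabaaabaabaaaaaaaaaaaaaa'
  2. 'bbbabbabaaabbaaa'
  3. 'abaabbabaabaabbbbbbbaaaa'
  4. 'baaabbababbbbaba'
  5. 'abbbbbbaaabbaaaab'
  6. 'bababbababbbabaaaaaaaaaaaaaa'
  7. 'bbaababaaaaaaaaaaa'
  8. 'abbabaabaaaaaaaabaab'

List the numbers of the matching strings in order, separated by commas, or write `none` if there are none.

1 → match
2 → match
3 → match
4 → match
5 → no match — must end with 'a'
6 → match
7 → match
8 → no match — must end with 'a'

1, 2, 3, 4, 6, 7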